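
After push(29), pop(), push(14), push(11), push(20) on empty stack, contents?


push(29) -> [29]
pop() returns 29 -> []
push(14) -> [14]
push(11) -> [14, 11]
push(20) -> [14, 11, 20]
Final stack (bottom to top): [14, 11, 20]


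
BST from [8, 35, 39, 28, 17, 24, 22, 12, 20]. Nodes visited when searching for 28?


BST root = 8
Search for 28: compare at each node
Path: [8, 35, 28]


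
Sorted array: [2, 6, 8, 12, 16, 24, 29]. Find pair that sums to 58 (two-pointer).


Two pointers: lo=0, hi=6
No pair sums to 58


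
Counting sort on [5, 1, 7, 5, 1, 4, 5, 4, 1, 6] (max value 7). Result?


Count array: [0, 3, 0, 0, 2, 3, 1, 1]
Reconstruct: [1, 1, 1, 4, 4, 5, 5, 5, 6, 7]


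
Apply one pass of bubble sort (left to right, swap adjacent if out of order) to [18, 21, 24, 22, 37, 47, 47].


After one pass: [18, 21, 22, 24, 37, 47, 47]


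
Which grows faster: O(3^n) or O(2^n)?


exponential grows slower than exponential (base 3)
O(2^n) is asymptotically smaller; O(3^n) grows faster


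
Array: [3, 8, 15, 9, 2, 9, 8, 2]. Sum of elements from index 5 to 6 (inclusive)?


Prefix sums: [0, 3, 11, 26, 35, 37, 46, 54, 56]
Sum[5..6] = prefix[7] - prefix[5] = 54 - 37 = 17


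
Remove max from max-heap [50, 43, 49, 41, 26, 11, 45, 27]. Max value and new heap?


Max = 50
Replace root with last, heapify down
Resulting heap: [49, 43, 45, 41, 26, 11, 27]


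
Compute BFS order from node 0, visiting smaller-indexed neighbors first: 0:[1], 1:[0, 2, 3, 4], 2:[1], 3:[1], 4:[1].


BFS queue: start with [0]
Visit order: [0, 1, 2, 3, 4]


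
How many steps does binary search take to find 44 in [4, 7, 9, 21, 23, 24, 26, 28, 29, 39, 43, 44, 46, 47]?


Search for 44:
[0,13] mid=6 arr[6]=26
[7,13] mid=10 arr[10]=43
[11,13] mid=12 arr[12]=46
[11,11] mid=11 arr[11]=44
Total: 4 comparisons


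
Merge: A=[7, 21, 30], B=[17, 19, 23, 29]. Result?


Compare heads, take smaller each step.
Merged: [7, 17, 19, 21, 23, 29, 30]


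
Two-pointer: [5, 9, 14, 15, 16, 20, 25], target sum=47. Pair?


Two pointers: lo=0, hi=6
No pair sums to 47


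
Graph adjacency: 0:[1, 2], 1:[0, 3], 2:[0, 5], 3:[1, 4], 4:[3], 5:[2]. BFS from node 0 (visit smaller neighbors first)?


BFS queue: start with [0]
Visit order: [0, 1, 2, 3, 5, 4]


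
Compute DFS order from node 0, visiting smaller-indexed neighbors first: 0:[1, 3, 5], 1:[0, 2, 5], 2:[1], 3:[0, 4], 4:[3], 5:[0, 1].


DFS stack-based: start with [0]
Visit order: [0, 1, 2, 5, 3, 4]


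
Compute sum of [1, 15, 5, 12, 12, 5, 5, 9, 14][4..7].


Prefix sums: [0, 1, 16, 21, 33, 45, 50, 55, 64, 78]
Sum[4..7] = prefix[8] - prefix[4] = 64 - 33 = 31


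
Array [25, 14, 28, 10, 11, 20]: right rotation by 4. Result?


Right rotate by 4: [28, 10, 11, 20, 25, 14]


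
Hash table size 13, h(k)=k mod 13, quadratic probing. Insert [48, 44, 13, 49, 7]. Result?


Insertions: 48->slot 9; 44->slot 5; 13->slot 0; 49->slot 10; 7->slot 7
Table: [13, None, None, None, None, 44, None, 7, None, 48, 49, None, None]


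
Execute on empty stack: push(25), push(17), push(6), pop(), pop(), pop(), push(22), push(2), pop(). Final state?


push(25) -> [25]
push(17) -> [25, 17]
push(6) -> [25, 17, 6]
pop() returns 6 -> [25, 17]
pop() returns 17 -> [25]
pop() returns 25 -> []
push(22) -> [22]
push(2) -> [22, 2]
pop() returns 2 -> [22]
Final stack (bottom to top): [22]


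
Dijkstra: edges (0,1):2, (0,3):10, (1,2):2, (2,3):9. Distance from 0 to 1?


Dijkstra from 0:
Distances: {0: 0, 1: 2, 2: 4, 3: 10}
Shortest distance to 1 = 2, path = [0, 1]


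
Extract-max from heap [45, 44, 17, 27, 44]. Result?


Max = 45
Replace root with last, heapify down
Resulting heap: [44, 44, 17, 27]


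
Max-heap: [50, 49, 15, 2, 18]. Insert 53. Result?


Append 53: [50, 49, 15, 2, 18, 53]
Bubble up: swap idx 5(53) with idx 2(15); swap idx 2(53) with idx 0(50)
Result: [53, 49, 50, 2, 18, 15]


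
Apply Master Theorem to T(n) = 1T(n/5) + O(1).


a=1, b=5, c=0. log_5(1)=0 = c=0. Case 2: O(n^c log n) = O(log n)
Complexity: O(log n)


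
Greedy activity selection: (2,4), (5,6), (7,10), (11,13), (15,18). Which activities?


Greedy: pick earliest-ending, then skip overlaps.
Selected (5 activities): [(2, 4), (5, 6), (7, 10), (11, 13), (15, 18)]


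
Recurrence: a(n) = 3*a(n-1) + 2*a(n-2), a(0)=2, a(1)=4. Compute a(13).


Build bottom-up:
...a(11)=1453256, a(12)=5175848, a(13)=3*5175848+2*1453256=18434056


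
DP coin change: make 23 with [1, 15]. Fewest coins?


dp[0]=0; dp[i]=1+min(dp[i-c] for c in coins)
...dp[18]=4, dp[19]=5, dp[20]=6, dp[21]=7, dp[22]=8, dp[23]=9
Minimum coins for 23 = 9


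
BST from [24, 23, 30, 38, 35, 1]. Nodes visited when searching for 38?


BST root = 24
Search for 38: compare at each node
Path: [24, 30, 38]


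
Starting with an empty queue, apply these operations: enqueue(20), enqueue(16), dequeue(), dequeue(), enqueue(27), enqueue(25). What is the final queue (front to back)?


enqueue(20) -> [20]
enqueue(16) -> [20, 16]
dequeue() returns 20 -> [16]
dequeue() returns 16 -> []
enqueue(27) -> [27]
enqueue(25) -> [27, 25]
Final queue (front to back): [27, 25]


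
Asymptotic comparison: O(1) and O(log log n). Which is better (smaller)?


constant grows slower than double-logarithmic
O(1) is asymptotically smaller; O(log log n) grows faster


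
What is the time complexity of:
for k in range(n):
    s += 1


Per nesting level: O(n) = O(n)
Complexity: O(n)


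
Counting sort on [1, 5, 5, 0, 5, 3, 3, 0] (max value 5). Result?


Count array: [2, 1, 0, 2, 0, 3]
Reconstruct: [0, 0, 1, 3, 3, 5, 5, 5]


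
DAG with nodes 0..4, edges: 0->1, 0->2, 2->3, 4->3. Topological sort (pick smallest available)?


Kahn's algorithm, process smallest node first
Order: [0, 1, 2, 4, 3]


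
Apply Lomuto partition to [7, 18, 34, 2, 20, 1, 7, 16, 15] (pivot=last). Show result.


Elements <= 15 go left of pivot.
Result: [7, 2, 1, 7, 15, 34, 18, 16, 20], pivot at index 4


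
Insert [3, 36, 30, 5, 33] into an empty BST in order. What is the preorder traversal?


Root = 3; build tree by BST insertion.
Preorder traversal: [3, 36, 30, 5, 33]


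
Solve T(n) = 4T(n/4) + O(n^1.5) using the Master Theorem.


a=4, b=4, c=1.5. log_4(4)=1 < c=1.5. Case 3: O(n^c) = O(n^1.500)
Complexity: O(n^1.500)


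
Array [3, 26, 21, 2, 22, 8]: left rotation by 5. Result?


Left rotate by 5: [8, 3, 26, 21, 2, 22]


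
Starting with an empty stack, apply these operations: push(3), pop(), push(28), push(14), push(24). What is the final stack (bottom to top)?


push(3) -> [3]
pop() returns 3 -> []
push(28) -> [28]
push(14) -> [28, 14]
push(24) -> [28, 14, 24]
Final stack (bottom to top): [28, 14, 24]


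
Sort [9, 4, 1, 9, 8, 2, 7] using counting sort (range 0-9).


Count array: [0, 1, 1, 0, 1, 0, 0, 1, 1, 2]
Reconstruct: [1, 2, 4, 7, 8, 9, 9]


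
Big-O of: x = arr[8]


Analysis: constant-time operation, no loop
Complexity: O(1)


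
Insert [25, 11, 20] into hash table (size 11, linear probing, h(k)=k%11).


Insertions: 25->slot 3; 11->slot 0; 20->slot 9
Table: [11, None, None, 25, None, None, None, None, None, 20, None]


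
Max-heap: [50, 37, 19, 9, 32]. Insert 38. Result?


Append 38: [50, 37, 19, 9, 32, 38]
Bubble up: swap idx 5(38) with idx 2(19)
Result: [50, 37, 38, 9, 32, 19]


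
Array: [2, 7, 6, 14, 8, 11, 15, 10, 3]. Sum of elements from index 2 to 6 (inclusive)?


Prefix sums: [0, 2, 9, 15, 29, 37, 48, 63, 73, 76]
Sum[2..6] = prefix[7] - prefix[2] = 63 - 9 = 54


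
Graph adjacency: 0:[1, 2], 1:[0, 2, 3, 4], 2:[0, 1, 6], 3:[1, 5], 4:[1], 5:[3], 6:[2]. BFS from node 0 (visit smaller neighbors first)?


BFS queue: start with [0]
Visit order: [0, 1, 2, 3, 4, 6, 5]


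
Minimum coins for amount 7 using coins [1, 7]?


dp[0]=0; dp[i]=1+min(dp[i-c] for c in coins)
...dp[2]=2, dp[3]=3, dp[4]=4, dp[5]=5, dp[6]=6, dp[7]=1
Minimum coins for 7 = 1


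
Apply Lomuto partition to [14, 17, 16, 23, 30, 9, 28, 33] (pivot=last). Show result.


Elements <= 33 go left of pivot.
Result: [14, 17, 16, 23, 30, 9, 28, 33], pivot at index 7


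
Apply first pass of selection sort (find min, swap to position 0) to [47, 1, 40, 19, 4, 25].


After one pass: [1, 47, 40, 19, 4, 25]


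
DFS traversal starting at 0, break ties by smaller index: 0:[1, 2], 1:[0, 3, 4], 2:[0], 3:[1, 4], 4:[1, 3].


DFS stack-based: start with [0]
Visit order: [0, 1, 3, 4, 2]


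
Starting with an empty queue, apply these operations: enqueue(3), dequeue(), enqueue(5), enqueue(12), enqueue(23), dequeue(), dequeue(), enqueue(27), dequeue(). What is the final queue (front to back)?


enqueue(3) -> [3]
dequeue() returns 3 -> []
enqueue(5) -> [5]
enqueue(12) -> [5, 12]
enqueue(23) -> [5, 12, 23]
dequeue() returns 5 -> [12, 23]
dequeue() returns 12 -> [23]
enqueue(27) -> [23, 27]
dequeue() returns 23 -> [27]
Final queue (front to back): [27]


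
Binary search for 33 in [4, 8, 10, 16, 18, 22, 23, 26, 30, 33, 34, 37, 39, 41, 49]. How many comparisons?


Search for 33:
[0,14] mid=7 arr[7]=26
[8,14] mid=11 arr[11]=37
[8,10] mid=9 arr[9]=33
Total: 3 comparisons


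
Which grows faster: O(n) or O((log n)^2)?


polylogarithmic grows slower than linear
O((log n)^2) is asymptotically smaller; O(n) grows faster


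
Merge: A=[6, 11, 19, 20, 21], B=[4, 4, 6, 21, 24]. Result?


Compare heads, take smaller each step.
Merged: [4, 4, 6, 6, 11, 19, 20, 21, 21, 24]


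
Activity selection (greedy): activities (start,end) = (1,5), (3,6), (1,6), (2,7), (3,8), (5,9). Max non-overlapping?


Greedy: pick earliest-ending, then skip overlaps.
Selected (2 activities): [(1, 5), (5, 9)]


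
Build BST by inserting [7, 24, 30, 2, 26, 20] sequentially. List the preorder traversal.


Root = 7; build tree by BST insertion.
Preorder traversal: [7, 2, 24, 20, 30, 26]


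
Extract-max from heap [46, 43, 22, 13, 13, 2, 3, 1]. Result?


Max = 46
Replace root with last, heapify down
Resulting heap: [43, 13, 22, 1, 13, 2, 3]


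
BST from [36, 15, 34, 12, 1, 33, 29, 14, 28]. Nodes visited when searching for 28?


BST root = 36
Search for 28: compare at each node
Path: [36, 15, 34, 33, 29, 28]


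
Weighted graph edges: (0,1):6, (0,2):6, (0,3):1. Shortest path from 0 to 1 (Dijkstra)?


Dijkstra from 0:
Distances: {0: 0, 1: 6, 2: 6, 3: 1}
Shortest distance to 1 = 6, path = [0, 1]


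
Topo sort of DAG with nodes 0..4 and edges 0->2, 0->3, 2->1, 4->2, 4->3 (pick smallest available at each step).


Kahn's algorithm, process smallest node first
Order: [0, 4, 2, 1, 3]


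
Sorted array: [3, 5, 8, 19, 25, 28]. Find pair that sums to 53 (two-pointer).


Two pointers: lo=0, hi=5
Found pair: (25, 28) summing to 53


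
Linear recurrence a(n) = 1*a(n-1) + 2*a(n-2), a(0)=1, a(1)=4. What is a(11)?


Build bottom-up:
...a(9)=854, a(10)=1706, a(11)=1*1706+2*854=3414


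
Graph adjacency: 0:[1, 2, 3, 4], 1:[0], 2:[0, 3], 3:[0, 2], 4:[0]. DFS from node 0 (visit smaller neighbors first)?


DFS stack-based: start with [0]
Visit order: [0, 1, 2, 3, 4]


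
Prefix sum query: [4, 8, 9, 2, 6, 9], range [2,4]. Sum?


Prefix sums: [0, 4, 12, 21, 23, 29, 38]
Sum[2..4] = prefix[5] - prefix[2] = 29 - 12 = 17


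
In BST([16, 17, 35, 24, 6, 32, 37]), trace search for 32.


BST root = 16
Search for 32: compare at each node
Path: [16, 17, 35, 24, 32]


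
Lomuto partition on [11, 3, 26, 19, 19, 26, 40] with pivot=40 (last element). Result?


Elements <= 40 go left of pivot.
Result: [11, 3, 26, 19, 19, 26, 40], pivot at index 6


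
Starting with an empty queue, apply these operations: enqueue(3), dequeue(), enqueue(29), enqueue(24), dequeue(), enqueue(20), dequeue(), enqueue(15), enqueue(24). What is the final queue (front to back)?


enqueue(3) -> [3]
dequeue() returns 3 -> []
enqueue(29) -> [29]
enqueue(24) -> [29, 24]
dequeue() returns 29 -> [24]
enqueue(20) -> [24, 20]
dequeue() returns 24 -> [20]
enqueue(15) -> [20, 15]
enqueue(24) -> [20, 15, 24]
Final queue (front to back): [20, 15, 24]


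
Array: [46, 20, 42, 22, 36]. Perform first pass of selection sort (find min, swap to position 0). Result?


After one pass: [20, 46, 42, 22, 36]


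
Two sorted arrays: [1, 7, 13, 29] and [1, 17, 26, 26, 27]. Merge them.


Compare heads, take smaller each step.
Merged: [1, 1, 7, 13, 17, 26, 26, 27, 29]


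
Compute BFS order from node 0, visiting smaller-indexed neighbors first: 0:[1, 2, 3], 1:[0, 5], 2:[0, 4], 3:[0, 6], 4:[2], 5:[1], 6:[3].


BFS queue: start with [0]
Visit order: [0, 1, 2, 3, 5, 4, 6]


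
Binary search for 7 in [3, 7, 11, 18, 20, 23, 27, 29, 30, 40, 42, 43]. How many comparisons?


Search for 7:
[0,11] mid=5 arr[5]=23
[0,4] mid=2 arr[2]=11
[0,1] mid=0 arr[0]=3
[1,1] mid=1 arr[1]=7
Total: 4 comparisons


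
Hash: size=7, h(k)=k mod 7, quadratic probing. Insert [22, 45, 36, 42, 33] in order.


Insertions: 22->slot 1; 45->slot 3; 36->slot 2; 42->slot 0; 33->slot 5
Table: [42, 22, 36, 45, None, 33, None]


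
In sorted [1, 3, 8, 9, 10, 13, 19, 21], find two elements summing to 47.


Two pointers: lo=0, hi=7
No pair sums to 47


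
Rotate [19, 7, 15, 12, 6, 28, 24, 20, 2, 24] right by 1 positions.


Right rotate by 1: [24, 19, 7, 15, 12, 6, 28, 24, 20, 2]


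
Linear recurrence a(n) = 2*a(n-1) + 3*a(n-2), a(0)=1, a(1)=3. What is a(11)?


Build bottom-up:
...a(9)=19683, a(10)=59049, a(11)=2*59049+3*19683=177147


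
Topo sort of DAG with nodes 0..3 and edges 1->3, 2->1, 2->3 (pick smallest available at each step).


Kahn's algorithm, process smallest node first
Order: [0, 2, 1, 3]


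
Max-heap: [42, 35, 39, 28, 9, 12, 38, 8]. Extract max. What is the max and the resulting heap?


Max = 42
Replace root with last, heapify down
Resulting heap: [39, 35, 38, 28, 9, 12, 8]


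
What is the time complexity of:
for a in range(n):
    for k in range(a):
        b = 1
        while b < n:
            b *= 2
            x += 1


Per nesting level: O(n) * O(n) [triangular over a] * O(log n) = O(n^2 log n)
Complexity: O(n^2 log n)


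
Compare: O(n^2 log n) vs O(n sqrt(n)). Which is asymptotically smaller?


n^1.5 grows slower than n^2 log n
O(n sqrt(n)) is asymptotically smaller; O(n^2 log n) grows faster


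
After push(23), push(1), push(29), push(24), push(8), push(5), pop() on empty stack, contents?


push(23) -> [23]
push(1) -> [23, 1]
push(29) -> [23, 1, 29]
push(24) -> [23, 1, 29, 24]
push(8) -> [23, 1, 29, 24, 8]
push(5) -> [23, 1, 29, 24, 8, 5]
pop() returns 5 -> [23, 1, 29, 24, 8]
Final stack (bottom to top): [23, 1, 29, 24, 8]


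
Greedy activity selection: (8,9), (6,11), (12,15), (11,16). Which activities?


Greedy: pick earliest-ending, then skip overlaps.
Selected (2 activities): [(8, 9), (12, 15)]


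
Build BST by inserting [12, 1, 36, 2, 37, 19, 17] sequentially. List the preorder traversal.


Root = 12; build tree by BST insertion.
Preorder traversal: [12, 1, 2, 36, 19, 17, 37]


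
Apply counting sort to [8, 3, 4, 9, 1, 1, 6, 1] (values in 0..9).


Count array: [0, 3, 0, 1, 1, 0, 1, 0, 1, 1]
Reconstruct: [1, 1, 1, 3, 4, 6, 8, 9]


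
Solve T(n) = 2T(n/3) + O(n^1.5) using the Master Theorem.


a=2, b=3, c=1.5. log_3(2)=0.631 < c=1.5. Case 3: O(n^c) = O(n^1.500)
Complexity: O(n^1.500)


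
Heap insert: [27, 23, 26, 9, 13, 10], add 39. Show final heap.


Append 39: [27, 23, 26, 9, 13, 10, 39]
Bubble up: swap idx 6(39) with idx 2(26); swap idx 2(39) with idx 0(27)
Result: [39, 23, 27, 9, 13, 10, 26]


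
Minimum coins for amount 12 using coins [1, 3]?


dp[0]=0; dp[i]=1+min(dp[i-c] for c in coins)
...dp[7]=3, dp[8]=4, dp[9]=3, dp[10]=4, dp[11]=5, dp[12]=4
Minimum coins for 12 = 4


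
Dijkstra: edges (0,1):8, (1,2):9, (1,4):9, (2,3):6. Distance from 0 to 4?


Dijkstra from 0:
Distances: {0: 0, 1: 8, 2: 17, 3: 23, 4: 17}
Shortest distance to 4 = 17, path = [0, 1, 4]


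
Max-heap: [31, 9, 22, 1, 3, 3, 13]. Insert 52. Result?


Append 52: [31, 9, 22, 1, 3, 3, 13, 52]
Bubble up: swap idx 7(52) with idx 3(1); swap idx 3(52) with idx 1(9); swap idx 1(52) with idx 0(31)
Result: [52, 31, 22, 9, 3, 3, 13, 1]


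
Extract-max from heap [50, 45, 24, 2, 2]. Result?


Max = 50
Replace root with last, heapify down
Resulting heap: [45, 2, 24, 2]


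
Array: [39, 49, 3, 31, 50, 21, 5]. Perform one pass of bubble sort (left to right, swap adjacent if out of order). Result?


After one pass: [39, 3, 31, 49, 21, 5, 50]


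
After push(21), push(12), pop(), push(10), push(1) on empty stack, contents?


push(21) -> [21]
push(12) -> [21, 12]
pop() returns 12 -> [21]
push(10) -> [21, 10]
push(1) -> [21, 10, 1]
Final stack (bottom to top): [21, 10, 1]


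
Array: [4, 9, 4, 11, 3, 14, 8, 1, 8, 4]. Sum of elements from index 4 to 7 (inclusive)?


Prefix sums: [0, 4, 13, 17, 28, 31, 45, 53, 54, 62, 66]
Sum[4..7] = prefix[8] - prefix[4] = 54 - 28 = 26


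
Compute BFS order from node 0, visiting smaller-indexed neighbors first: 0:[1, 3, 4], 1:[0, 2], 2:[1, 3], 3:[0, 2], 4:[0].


BFS queue: start with [0]
Visit order: [0, 1, 3, 4, 2]


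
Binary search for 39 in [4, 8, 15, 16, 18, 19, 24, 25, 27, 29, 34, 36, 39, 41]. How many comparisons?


Search for 39:
[0,13] mid=6 arr[6]=24
[7,13] mid=10 arr[10]=34
[11,13] mid=12 arr[12]=39
Total: 3 comparisons


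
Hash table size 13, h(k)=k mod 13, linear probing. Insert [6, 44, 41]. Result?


Insertions: 6->slot 6; 44->slot 5; 41->slot 2
Table: [None, None, 41, None, None, 44, 6, None, None, None, None, None, None]


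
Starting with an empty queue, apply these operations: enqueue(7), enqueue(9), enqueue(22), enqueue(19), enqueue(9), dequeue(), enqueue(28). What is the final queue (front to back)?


enqueue(7) -> [7]
enqueue(9) -> [7, 9]
enqueue(22) -> [7, 9, 22]
enqueue(19) -> [7, 9, 22, 19]
enqueue(9) -> [7, 9, 22, 19, 9]
dequeue() returns 7 -> [9, 22, 19, 9]
enqueue(28) -> [9, 22, 19, 9, 28]
Final queue (front to back): [9, 22, 19, 9, 28]


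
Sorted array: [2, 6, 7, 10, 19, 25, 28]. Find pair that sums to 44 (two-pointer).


Two pointers: lo=0, hi=6
Found pair: (19, 25) summing to 44


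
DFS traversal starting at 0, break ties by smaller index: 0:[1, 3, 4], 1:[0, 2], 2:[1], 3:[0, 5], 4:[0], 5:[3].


DFS stack-based: start with [0]
Visit order: [0, 1, 2, 3, 5, 4]


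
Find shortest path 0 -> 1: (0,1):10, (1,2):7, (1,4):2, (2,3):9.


Dijkstra from 0:
Distances: {0: 0, 1: 10, 2: 17, 3: 26, 4: 12}
Shortest distance to 1 = 10, path = [0, 1]


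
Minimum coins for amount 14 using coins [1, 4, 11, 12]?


dp[0]=0; dp[i]=1+min(dp[i-c] for c in coins)
...dp[9]=3, dp[10]=4, dp[11]=1, dp[12]=1, dp[13]=2, dp[14]=3
Minimum coins for 14 = 3


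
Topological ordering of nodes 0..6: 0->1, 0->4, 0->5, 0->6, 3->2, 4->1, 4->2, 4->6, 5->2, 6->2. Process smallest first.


Kahn's algorithm, process smallest node first
Order: [0, 3, 4, 1, 5, 6, 2]


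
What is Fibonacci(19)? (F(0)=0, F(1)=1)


F(n)=F(n-1)+F(n-2)
...F(17)=1597, F(18)=2584, F(19)=4181


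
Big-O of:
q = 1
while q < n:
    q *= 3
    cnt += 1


Per nesting level: O(log n) = O(log n)
Complexity: O(log n)


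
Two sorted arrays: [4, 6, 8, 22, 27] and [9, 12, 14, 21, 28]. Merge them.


Compare heads, take smaller each step.
Merged: [4, 6, 8, 9, 12, 14, 21, 22, 27, 28]


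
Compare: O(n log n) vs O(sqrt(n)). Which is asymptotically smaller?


sublinear grows slower than linearithmic
O(sqrt(n)) is asymptotically smaller; O(n log n) grows faster


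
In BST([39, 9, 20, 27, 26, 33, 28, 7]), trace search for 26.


BST root = 39
Search for 26: compare at each node
Path: [39, 9, 20, 27, 26]


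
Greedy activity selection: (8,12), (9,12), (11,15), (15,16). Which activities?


Greedy: pick earliest-ending, then skip overlaps.
Selected (2 activities): [(8, 12), (15, 16)]


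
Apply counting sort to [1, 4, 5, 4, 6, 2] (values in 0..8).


Count array: [0, 1, 1, 0, 2, 1, 1, 0, 0]
Reconstruct: [1, 2, 4, 4, 5, 6]


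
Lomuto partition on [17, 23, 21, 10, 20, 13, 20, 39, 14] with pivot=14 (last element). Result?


Elements <= 14 go left of pivot.
Result: [10, 13, 14, 17, 20, 23, 20, 39, 21], pivot at index 2


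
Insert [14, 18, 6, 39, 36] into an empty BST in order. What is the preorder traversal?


Root = 14; build tree by BST insertion.
Preorder traversal: [14, 6, 18, 39, 36]


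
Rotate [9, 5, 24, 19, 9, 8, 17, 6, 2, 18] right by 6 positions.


Right rotate by 6: [9, 8, 17, 6, 2, 18, 9, 5, 24, 19]


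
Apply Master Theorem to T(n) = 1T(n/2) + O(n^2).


a=1, b=2, c=2. log_2(1)=0 < c=2. Case 3: O(n^c) = O(n^2)
Complexity: O(n^2)


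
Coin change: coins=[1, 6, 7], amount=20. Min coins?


dp[0]=0; dp[i]=1+min(dp[i-c] for c in coins)
...dp[15]=3, dp[16]=4, dp[17]=5, dp[18]=3, dp[19]=3, dp[20]=3
Minimum coins for 20 = 3


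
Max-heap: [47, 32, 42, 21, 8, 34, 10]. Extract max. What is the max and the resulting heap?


Max = 47
Replace root with last, heapify down
Resulting heap: [42, 32, 34, 21, 8, 10]


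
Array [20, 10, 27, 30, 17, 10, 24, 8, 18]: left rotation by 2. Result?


Left rotate by 2: [27, 30, 17, 10, 24, 8, 18, 20, 10]


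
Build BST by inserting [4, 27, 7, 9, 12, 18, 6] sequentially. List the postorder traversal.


Root = 4; build tree by BST insertion.
Postorder traversal: [6, 18, 12, 9, 7, 27, 4]


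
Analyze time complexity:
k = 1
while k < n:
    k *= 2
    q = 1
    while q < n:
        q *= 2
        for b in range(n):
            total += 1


Per nesting level: O(log n) * O(log n) * O(n) = O(n (log n)^2)
Complexity: O(n (log n)^2)


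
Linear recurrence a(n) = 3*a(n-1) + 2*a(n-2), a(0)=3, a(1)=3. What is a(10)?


Build bottom-up:
...a(8)=29415, a(9)=104763, a(10)=3*104763+2*29415=373119


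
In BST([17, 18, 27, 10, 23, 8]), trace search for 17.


BST root = 17
Search for 17: compare at each node
Path: [17]


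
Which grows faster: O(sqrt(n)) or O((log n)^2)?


polylogarithmic grows slower than sublinear
O((log n)^2) is asymptotically smaller; O(sqrt(n)) grows faster


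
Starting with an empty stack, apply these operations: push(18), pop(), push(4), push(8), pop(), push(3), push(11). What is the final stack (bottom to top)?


push(18) -> [18]
pop() returns 18 -> []
push(4) -> [4]
push(8) -> [4, 8]
pop() returns 8 -> [4]
push(3) -> [4, 3]
push(11) -> [4, 3, 11]
Final stack (bottom to top): [4, 3, 11]


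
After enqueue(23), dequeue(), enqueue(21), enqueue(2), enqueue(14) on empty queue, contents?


enqueue(23) -> [23]
dequeue() returns 23 -> []
enqueue(21) -> [21]
enqueue(2) -> [21, 2]
enqueue(14) -> [21, 2, 14]
Final queue (front to back): [21, 2, 14]


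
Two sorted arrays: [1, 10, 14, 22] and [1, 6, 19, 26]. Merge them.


Compare heads, take smaller each step.
Merged: [1, 1, 6, 10, 14, 19, 22, 26]


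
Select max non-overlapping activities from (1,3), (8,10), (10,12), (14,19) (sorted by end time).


Greedy: pick earliest-ending, then skip overlaps.
Selected (4 activities): [(1, 3), (8, 10), (10, 12), (14, 19)]


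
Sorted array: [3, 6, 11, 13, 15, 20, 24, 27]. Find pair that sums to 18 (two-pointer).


Two pointers: lo=0, hi=7
Found pair: (3, 15) summing to 18


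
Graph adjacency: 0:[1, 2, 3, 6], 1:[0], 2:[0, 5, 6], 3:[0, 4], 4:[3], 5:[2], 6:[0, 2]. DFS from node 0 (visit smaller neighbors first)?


DFS stack-based: start with [0]
Visit order: [0, 1, 2, 5, 6, 3, 4]


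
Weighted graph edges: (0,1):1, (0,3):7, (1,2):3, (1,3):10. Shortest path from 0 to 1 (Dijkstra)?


Dijkstra from 0:
Distances: {0: 0, 1: 1, 2: 4, 3: 7}
Shortest distance to 1 = 1, path = [0, 1]


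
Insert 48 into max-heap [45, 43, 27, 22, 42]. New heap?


Append 48: [45, 43, 27, 22, 42, 48]
Bubble up: swap idx 5(48) with idx 2(27); swap idx 2(48) with idx 0(45)
Result: [48, 43, 45, 22, 42, 27]


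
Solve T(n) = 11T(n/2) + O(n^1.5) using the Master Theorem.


a=11, b=2, c=1.5. log_2(11)=3.459 > c=1.5. Case 1: O(n^log_b(a)) = O(n^3.459)
Complexity: O(n^3.459)


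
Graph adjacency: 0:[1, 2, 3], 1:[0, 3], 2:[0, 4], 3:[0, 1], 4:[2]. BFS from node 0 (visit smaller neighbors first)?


BFS queue: start with [0]
Visit order: [0, 1, 2, 3, 4]


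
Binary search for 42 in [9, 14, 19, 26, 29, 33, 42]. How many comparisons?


Search for 42:
[0,6] mid=3 arr[3]=26
[4,6] mid=5 arr[5]=33
[6,6] mid=6 arr[6]=42
Total: 3 comparisons


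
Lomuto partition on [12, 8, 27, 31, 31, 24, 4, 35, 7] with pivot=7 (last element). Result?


Elements <= 7 go left of pivot.
Result: [4, 7, 27, 31, 31, 24, 12, 35, 8], pivot at index 1


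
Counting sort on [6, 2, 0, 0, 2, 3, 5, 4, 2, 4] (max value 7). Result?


Count array: [2, 0, 3, 1, 2, 1, 1, 0]
Reconstruct: [0, 0, 2, 2, 2, 3, 4, 4, 5, 6]


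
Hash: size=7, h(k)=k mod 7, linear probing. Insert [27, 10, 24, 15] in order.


Insertions: 27->slot 6; 10->slot 3; 24->slot 4; 15->slot 1
Table: [None, 15, None, 10, 24, None, 27]


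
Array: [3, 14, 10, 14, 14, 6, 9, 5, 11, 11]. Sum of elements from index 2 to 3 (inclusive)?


Prefix sums: [0, 3, 17, 27, 41, 55, 61, 70, 75, 86, 97]
Sum[2..3] = prefix[4] - prefix[2] = 41 - 17 = 24


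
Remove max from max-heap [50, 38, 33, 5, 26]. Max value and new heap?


Max = 50
Replace root with last, heapify down
Resulting heap: [38, 26, 33, 5]


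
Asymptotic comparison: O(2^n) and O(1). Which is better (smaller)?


constant grows slower than exponential
O(1) is asymptotically smaller; O(2^n) grows faster


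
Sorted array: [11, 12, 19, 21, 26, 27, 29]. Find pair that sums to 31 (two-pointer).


Two pointers: lo=0, hi=6
Found pair: (12, 19) summing to 31


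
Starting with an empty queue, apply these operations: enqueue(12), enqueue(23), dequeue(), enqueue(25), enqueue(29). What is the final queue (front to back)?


enqueue(12) -> [12]
enqueue(23) -> [12, 23]
dequeue() returns 12 -> [23]
enqueue(25) -> [23, 25]
enqueue(29) -> [23, 25, 29]
Final queue (front to back): [23, 25, 29]


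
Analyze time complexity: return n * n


Analysis: constant-time operation, no loop
Complexity: O(1)


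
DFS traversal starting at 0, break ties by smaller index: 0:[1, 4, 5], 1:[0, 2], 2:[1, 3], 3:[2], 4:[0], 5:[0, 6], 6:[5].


DFS stack-based: start with [0]
Visit order: [0, 1, 2, 3, 4, 5, 6]


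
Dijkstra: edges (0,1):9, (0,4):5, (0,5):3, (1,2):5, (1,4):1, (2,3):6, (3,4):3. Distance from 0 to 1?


Dijkstra from 0:
Distances: {0: 0, 1: 6, 2: 11, 3: 8, 4: 5, 5: 3}
Shortest distance to 1 = 6, path = [0, 4, 1]


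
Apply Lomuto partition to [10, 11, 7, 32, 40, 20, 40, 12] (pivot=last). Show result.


Elements <= 12 go left of pivot.
Result: [10, 11, 7, 12, 40, 20, 40, 32], pivot at index 3


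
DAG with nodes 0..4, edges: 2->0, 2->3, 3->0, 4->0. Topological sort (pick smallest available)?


Kahn's algorithm, process smallest node first
Order: [1, 2, 3, 4, 0]


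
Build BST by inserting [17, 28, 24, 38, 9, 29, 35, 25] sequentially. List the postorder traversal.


Root = 17; build tree by BST insertion.
Postorder traversal: [9, 25, 24, 35, 29, 38, 28, 17]


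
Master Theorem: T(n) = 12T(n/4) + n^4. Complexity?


a=12, b=4, c=4. log_4(12)=1.792 < c=4. Case 3: O(n^c) = O(n^4)
Complexity: O(n^4)


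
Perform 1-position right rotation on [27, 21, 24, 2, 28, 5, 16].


Right rotate by 1: [16, 27, 21, 24, 2, 28, 5]


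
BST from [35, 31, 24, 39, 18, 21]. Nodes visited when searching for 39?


BST root = 35
Search for 39: compare at each node
Path: [35, 39]


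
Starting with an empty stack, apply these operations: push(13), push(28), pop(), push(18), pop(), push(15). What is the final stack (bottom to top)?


push(13) -> [13]
push(28) -> [13, 28]
pop() returns 28 -> [13]
push(18) -> [13, 18]
pop() returns 18 -> [13]
push(15) -> [13, 15]
Final stack (bottom to top): [13, 15]


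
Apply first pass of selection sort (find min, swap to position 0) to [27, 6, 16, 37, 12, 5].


After one pass: [5, 6, 16, 37, 12, 27]


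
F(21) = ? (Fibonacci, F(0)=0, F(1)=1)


F(n)=F(n-1)+F(n-2)
...F(19)=4181, F(20)=6765, F(21)=10946


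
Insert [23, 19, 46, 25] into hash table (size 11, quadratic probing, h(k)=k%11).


Insertions: 23->slot 1; 19->slot 8; 46->slot 2; 25->slot 3
Table: [None, 23, 46, 25, None, None, None, None, 19, None, None]


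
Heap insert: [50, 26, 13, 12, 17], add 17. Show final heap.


Append 17: [50, 26, 13, 12, 17, 17]
Bubble up: swap idx 5(17) with idx 2(13)
Result: [50, 26, 17, 12, 17, 13]


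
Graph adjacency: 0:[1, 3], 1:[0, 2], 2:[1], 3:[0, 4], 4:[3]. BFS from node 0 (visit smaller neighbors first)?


BFS queue: start with [0]
Visit order: [0, 1, 3, 2, 4]


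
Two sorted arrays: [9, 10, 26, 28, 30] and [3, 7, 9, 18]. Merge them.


Compare heads, take smaller each step.
Merged: [3, 7, 9, 9, 10, 18, 26, 28, 30]


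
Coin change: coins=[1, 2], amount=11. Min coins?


dp[0]=0; dp[i]=1+min(dp[i-c] for c in coins)
...dp[6]=3, dp[7]=4, dp[8]=4, dp[9]=5, dp[10]=5, dp[11]=6
Minimum coins for 11 = 6


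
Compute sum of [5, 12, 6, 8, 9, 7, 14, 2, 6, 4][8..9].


Prefix sums: [0, 5, 17, 23, 31, 40, 47, 61, 63, 69, 73]
Sum[8..9] = prefix[10] - prefix[8] = 73 - 63 = 10


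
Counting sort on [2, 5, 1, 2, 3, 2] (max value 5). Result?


Count array: [0, 1, 3, 1, 0, 1]
Reconstruct: [1, 2, 2, 2, 3, 5]


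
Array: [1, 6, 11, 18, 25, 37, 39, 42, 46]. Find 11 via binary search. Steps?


Search for 11:
[0,8] mid=4 arr[4]=25
[0,3] mid=1 arr[1]=6
[2,3] mid=2 arr[2]=11
Total: 3 comparisons


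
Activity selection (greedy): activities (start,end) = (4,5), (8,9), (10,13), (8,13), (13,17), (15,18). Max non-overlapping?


Greedy: pick earliest-ending, then skip overlaps.
Selected (4 activities): [(4, 5), (8, 9), (10, 13), (13, 17)]


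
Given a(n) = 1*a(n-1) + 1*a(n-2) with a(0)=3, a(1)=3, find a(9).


Build bottom-up:
...a(7)=63, a(8)=102, a(9)=1*102+1*63=165


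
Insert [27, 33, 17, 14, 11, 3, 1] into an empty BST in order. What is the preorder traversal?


Root = 27; build tree by BST insertion.
Preorder traversal: [27, 17, 14, 11, 3, 1, 33]


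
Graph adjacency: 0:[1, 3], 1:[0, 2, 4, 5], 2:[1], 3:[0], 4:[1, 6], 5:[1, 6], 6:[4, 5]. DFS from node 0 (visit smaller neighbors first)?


DFS stack-based: start with [0]
Visit order: [0, 1, 2, 4, 6, 5, 3]


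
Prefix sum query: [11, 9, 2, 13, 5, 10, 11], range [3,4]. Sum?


Prefix sums: [0, 11, 20, 22, 35, 40, 50, 61]
Sum[3..4] = prefix[5] - prefix[3] = 40 - 22 = 18


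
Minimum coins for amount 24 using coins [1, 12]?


dp[0]=0; dp[i]=1+min(dp[i-c] for c in coins)
...dp[19]=8, dp[20]=9, dp[21]=10, dp[22]=11, dp[23]=12, dp[24]=2
Minimum coins for 24 = 2


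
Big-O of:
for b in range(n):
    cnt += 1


Per nesting level: O(n) = O(n)
Complexity: O(n)


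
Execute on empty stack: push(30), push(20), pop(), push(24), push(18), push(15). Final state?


push(30) -> [30]
push(20) -> [30, 20]
pop() returns 20 -> [30]
push(24) -> [30, 24]
push(18) -> [30, 24, 18]
push(15) -> [30, 24, 18, 15]
Final stack (bottom to top): [30, 24, 18, 15]


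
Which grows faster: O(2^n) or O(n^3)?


cubic grows slower than exponential
O(n^3) is asymptotically smaller; O(2^n) grows faster


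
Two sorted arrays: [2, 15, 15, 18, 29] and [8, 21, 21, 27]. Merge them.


Compare heads, take smaller each step.
Merged: [2, 8, 15, 15, 18, 21, 21, 27, 29]


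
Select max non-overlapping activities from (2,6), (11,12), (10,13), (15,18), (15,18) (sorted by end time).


Greedy: pick earliest-ending, then skip overlaps.
Selected (3 activities): [(2, 6), (11, 12), (15, 18)]


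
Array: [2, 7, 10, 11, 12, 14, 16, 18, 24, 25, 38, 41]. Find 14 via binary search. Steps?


Search for 14:
[0,11] mid=5 arr[5]=14
Total: 1 comparisons


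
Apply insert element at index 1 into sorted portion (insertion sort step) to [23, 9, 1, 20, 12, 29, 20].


After one pass: [9, 23, 1, 20, 12, 29, 20]


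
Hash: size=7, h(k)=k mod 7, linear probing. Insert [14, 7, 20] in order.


Insertions: 14->slot 0; 7->slot 1; 20->slot 6
Table: [14, 7, None, None, None, None, 20]


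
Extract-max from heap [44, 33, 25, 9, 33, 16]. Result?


Max = 44
Replace root with last, heapify down
Resulting heap: [33, 33, 25, 9, 16]


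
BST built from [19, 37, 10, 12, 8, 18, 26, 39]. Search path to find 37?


BST root = 19
Search for 37: compare at each node
Path: [19, 37]


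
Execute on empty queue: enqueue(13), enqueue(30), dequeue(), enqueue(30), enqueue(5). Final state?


enqueue(13) -> [13]
enqueue(30) -> [13, 30]
dequeue() returns 13 -> [30]
enqueue(30) -> [30, 30]
enqueue(5) -> [30, 30, 5]
Final queue (front to back): [30, 30, 5]


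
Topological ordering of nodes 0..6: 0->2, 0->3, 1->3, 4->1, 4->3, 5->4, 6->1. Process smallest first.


Kahn's algorithm, process smallest node first
Order: [0, 2, 5, 4, 6, 1, 3]


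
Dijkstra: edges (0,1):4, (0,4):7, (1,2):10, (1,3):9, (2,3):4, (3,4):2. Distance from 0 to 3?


Dijkstra from 0:
Distances: {0: 0, 1: 4, 2: 13, 3: 9, 4: 7}
Shortest distance to 3 = 9, path = [0, 4, 3]


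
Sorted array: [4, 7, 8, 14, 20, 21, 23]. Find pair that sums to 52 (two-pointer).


Two pointers: lo=0, hi=6
No pair sums to 52


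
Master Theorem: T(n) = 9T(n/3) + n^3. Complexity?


a=9, b=3, c=3. log_3(9)=2 < c=3. Case 3: O(n^c) = O(n^3)
Complexity: O(n^3)


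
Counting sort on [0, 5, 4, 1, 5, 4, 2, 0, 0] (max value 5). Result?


Count array: [3, 1, 1, 0, 2, 2]
Reconstruct: [0, 0, 0, 1, 2, 4, 4, 5, 5]


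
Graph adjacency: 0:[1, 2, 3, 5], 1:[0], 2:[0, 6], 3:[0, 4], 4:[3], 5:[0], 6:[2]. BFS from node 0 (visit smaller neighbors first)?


BFS queue: start with [0]
Visit order: [0, 1, 2, 3, 5, 6, 4]


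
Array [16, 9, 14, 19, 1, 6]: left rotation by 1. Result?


Left rotate by 1: [9, 14, 19, 1, 6, 16]


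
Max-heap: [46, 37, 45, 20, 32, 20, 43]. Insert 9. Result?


Append 9: [46, 37, 45, 20, 32, 20, 43, 9]
Bubble up: no swaps needed
Result: [46, 37, 45, 20, 32, 20, 43, 9]


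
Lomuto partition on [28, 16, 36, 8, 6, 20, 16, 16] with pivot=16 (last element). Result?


Elements <= 16 go left of pivot.
Result: [16, 8, 6, 16, 16, 20, 28, 36], pivot at index 4


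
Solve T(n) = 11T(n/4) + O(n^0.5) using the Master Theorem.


a=11, b=4, c=0.5. log_4(11)=1.730 > c=0.5. Case 1: O(n^log_b(a)) = O(n^1.730)
Complexity: O(n^1.730)


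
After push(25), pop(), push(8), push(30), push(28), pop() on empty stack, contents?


push(25) -> [25]
pop() returns 25 -> []
push(8) -> [8]
push(30) -> [8, 30]
push(28) -> [8, 30, 28]
pop() returns 28 -> [8, 30]
Final stack (bottom to top): [8, 30]


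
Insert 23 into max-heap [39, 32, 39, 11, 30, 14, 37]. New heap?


Append 23: [39, 32, 39, 11, 30, 14, 37, 23]
Bubble up: swap idx 7(23) with idx 3(11)
Result: [39, 32, 39, 23, 30, 14, 37, 11]


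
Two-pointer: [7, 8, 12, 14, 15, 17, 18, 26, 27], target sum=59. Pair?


Two pointers: lo=0, hi=8
No pair sums to 59


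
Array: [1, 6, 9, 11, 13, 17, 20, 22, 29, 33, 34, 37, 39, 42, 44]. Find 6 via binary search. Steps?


Search for 6:
[0,14] mid=7 arr[7]=22
[0,6] mid=3 arr[3]=11
[0,2] mid=1 arr[1]=6
Total: 3 comparisons


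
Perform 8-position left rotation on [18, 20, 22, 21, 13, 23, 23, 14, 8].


Left rotate by 8: [8, 18, 20, 22, 21, 13, 23, 23, 14]


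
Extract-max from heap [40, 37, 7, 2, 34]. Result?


Max = 40
Replace root with last, heapify down
Resulting heap: [37, 34, 7, 2]


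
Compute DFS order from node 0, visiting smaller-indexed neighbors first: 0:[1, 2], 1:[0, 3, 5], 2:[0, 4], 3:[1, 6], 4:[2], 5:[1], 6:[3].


DFS stack-based: start with [0]
Visit order: [0, 1, 3, 6, 5, 2, 4]


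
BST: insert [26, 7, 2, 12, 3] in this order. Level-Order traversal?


Root = 26; build tree by BST insertion.
Level-Order traversal: [26, 7, 2, 12, 3]


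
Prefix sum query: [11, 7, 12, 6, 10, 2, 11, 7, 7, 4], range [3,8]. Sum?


Prefix sums: [0, 11, 18, 30, 36, 46, 48, 59, 66, 73, 77]
Sum[3..8] = prefix[9] - prefix[3] = 73 - 30 = 43


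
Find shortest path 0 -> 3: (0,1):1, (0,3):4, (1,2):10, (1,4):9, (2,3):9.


Dijkstra from 0:
Distances: {0: 0, 1: 1, 2: 11, 3: 4, 4: 10}
Shortest distance to 3 = 4, path = [0, 3]


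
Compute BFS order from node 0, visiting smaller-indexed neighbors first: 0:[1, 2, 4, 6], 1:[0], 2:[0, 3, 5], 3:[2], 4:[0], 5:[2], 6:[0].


BFS queue: start with [0]
Visit order: [0, 1, 2, 4, 6, 3, 5]


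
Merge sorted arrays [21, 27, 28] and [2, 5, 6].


Compare heads, take smaller each step.
Merged: [2, 5, 6, 21, 27, 28]


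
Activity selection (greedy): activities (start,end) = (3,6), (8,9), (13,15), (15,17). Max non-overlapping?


Greedy: pick earliest-ending, then skip overlaps.
Selected (4 activities): [(3, 6), (8, 9), (13, 15), (15, 17)]


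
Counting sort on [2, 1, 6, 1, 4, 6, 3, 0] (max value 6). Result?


Count array: [1, 2, 1, 1, 1, 0, 2]
Reconstruct: [0, 1, 1, 2, 3, 4, 6, 6]


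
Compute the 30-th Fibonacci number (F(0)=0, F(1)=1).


F(n)=F(n-1)+F(n-2)
...F(28)=317811, F(29)=514229, F(30)=832040


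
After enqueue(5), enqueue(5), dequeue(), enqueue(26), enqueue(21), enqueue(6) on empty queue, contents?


enqueue(5) -> [5]
enqueue(5) -> [5, 5]
dequeue() returns 5 -> [5]
enqueue(26) -> [5, 26]
enqueue(21) -> [5, 26, 21]
enqueue(6) -> [5, 26, 21, 6]
Final queue (front to back): [5, 26, 21, 6]


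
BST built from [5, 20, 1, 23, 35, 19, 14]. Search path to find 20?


BST root = 5
Search for 20: compare at each node
Path: [5, 20]


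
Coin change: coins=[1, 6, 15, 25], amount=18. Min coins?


dp[0]=0; dp[i]=1+min(dp[i-c] for c in coins)
...dp[13]=3, dp[14]=4, dp[15]=1, dp[16]=2, dp[17]=3, dp[18]=3
Minimum coins for 18 = 3


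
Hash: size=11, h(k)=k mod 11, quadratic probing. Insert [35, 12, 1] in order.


Insertions: 35->slot 2; 12->slot 1; 1->slot 5
Table: [None, 12, 35, None, None, 1, None, None, None, None, None]


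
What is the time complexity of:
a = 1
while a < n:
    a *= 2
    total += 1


Per nesting level: O(log n) = O(log n)
Complexity: O(log n)


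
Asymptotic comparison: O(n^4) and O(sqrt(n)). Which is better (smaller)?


sublinear grows slower than quartic
O(sqrt(n)) is asymptotically smaller; O(n^4) grows faster


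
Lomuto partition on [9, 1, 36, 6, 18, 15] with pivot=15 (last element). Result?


Elements <= 15 go left of pivot.
Result: [9, 1, 6, 15, 18, 36], pivot at index 3


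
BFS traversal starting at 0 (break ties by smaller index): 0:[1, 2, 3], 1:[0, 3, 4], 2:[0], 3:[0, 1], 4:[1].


BFS queue: start with [0]
Visit order: [0, 1, 2, 3, 4]


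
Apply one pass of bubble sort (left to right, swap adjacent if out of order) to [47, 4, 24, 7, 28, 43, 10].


After one pass: [4, 24, 7, 28, 43, 10, 47]


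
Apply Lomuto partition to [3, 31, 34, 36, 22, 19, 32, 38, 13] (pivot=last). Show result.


Elements <= 13 go left of pivot.
Result: [3, 13, 34, 36, 22, 19, 32, 38, 31], pivot at index 1


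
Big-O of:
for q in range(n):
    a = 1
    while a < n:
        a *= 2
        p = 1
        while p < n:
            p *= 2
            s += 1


Per nesting level: O(n) * O(log n) * O(log n) = O(n (log n)^2)
Complexity: O(n (log n)^2)


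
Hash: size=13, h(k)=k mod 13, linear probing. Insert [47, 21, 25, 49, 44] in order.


Insertions: 47->slot 8; 21->slot 9; 25->slot 12; 49->slot 10; 44->slot 5
Table: [None, None, None, None, None, 44, None, None, 47, 21, 49, None, 25]
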